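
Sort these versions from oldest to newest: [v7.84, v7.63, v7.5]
[v7.5, v7.63, v7.84]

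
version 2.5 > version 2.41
False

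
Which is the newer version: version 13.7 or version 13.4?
version 13.7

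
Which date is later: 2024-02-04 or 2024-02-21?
2024-02-21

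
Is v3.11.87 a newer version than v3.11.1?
Yes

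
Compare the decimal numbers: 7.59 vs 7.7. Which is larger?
7.7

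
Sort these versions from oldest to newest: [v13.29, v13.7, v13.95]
[v13.7, v13.29, v13.95]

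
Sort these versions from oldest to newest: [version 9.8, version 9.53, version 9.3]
[version 9.3, version 9.8, version 9.53]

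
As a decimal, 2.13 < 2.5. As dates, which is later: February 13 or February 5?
February 13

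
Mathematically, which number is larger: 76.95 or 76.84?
76.95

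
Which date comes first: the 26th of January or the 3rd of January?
the 3rd of January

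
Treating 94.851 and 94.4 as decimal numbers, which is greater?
94.851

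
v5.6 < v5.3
False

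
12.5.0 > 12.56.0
False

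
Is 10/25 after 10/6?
Yes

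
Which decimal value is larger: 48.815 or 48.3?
48.815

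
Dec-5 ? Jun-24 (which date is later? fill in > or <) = >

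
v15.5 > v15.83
False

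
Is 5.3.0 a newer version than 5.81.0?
No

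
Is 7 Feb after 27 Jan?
Yes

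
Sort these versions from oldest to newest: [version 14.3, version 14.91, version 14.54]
[version 14.3, version 14.54, version 14.91]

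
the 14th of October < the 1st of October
False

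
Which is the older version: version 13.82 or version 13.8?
version 13.8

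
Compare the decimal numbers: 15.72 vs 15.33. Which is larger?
15.72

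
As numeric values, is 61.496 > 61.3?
True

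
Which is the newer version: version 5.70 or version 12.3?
version 12.3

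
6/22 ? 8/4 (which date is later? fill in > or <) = <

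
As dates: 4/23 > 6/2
False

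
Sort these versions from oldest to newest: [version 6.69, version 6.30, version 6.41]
[version 6.30, version 6.41, version 6.69]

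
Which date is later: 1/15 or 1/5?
1/15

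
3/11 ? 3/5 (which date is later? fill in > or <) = >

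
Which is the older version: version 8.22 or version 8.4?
version 8.4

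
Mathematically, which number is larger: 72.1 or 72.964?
72.964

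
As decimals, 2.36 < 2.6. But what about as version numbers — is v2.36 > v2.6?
True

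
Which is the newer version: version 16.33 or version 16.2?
version 16.33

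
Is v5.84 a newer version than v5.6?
Yes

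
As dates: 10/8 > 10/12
False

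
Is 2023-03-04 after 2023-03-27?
No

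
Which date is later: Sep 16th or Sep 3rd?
Sep 16th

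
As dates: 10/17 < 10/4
False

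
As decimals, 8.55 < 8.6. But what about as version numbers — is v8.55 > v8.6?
True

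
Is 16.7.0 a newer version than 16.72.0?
No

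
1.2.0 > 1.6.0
False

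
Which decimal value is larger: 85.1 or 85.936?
85.936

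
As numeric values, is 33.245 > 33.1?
True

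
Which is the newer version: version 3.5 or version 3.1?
version 3.5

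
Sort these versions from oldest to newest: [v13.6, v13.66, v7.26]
[v7.26, v13.6, v13.66]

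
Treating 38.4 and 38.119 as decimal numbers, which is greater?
38.4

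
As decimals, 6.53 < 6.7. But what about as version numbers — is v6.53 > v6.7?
True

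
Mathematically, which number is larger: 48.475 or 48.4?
48.475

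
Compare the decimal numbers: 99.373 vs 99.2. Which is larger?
99.373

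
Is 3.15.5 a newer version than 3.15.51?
No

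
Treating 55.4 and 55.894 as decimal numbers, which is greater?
55.894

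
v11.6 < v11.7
True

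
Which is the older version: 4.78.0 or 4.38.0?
4.38.0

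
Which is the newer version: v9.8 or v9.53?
v9.53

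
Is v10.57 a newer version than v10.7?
Yes. Version numbers are compared segment by segment as integers, not as decimals: minor version 57 > 7, so v10.57 > v10.7 (even though the decimal 10.57 < 10.7).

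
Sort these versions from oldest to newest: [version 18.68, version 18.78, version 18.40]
[version 18.40, version 18.68, version 18.78]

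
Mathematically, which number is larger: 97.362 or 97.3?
97.362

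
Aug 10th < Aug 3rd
False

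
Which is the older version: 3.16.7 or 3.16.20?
3.16.7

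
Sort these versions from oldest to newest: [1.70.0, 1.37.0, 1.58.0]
[1.37.0, 1.58.0, 1.70.0]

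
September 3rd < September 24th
True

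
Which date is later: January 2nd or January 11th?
January 11th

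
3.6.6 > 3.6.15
False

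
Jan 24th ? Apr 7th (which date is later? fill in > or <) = <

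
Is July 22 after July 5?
Yes. Day 22 comes after day 5 in July — this is a date comparison, not a decimal one (the decimal 7.22 would be smaller than 7.5).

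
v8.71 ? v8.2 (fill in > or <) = >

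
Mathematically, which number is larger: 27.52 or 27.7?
27.7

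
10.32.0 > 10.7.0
True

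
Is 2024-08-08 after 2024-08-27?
No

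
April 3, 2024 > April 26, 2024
False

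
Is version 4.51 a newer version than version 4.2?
Yes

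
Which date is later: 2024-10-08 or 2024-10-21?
2024-10-21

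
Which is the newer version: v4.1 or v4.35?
v4.35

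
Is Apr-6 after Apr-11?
No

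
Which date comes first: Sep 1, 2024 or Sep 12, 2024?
Sep 1, 2024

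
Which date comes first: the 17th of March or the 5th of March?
the 5th of March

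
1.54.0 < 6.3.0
True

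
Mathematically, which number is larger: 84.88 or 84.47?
84.88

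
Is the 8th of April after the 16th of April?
No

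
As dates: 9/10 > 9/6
True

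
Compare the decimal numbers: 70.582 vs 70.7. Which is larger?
70.7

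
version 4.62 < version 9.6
True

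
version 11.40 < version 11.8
False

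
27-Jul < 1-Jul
False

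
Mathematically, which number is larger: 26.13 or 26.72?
26.72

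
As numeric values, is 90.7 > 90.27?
True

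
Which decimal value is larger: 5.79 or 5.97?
5.97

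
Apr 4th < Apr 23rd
True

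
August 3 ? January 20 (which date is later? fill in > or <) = >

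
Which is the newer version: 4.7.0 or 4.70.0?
4.70.0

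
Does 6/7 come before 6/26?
Yes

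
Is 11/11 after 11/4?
Yes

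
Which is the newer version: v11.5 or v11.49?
v11.49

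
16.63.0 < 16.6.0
False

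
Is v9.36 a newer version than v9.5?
Yes. Version numbers are compared segment by segment as integers, not as decimals: minor version 36 > 5, so v9.36 > v9.5 (even though the decimal 9.36 < 9.5).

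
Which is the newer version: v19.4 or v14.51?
v19.4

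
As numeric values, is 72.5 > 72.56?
False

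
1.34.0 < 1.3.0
False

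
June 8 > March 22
True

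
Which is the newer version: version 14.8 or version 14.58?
version 14.58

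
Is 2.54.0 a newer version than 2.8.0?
Yes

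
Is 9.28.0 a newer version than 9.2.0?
Yes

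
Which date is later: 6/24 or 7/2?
7/2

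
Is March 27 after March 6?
Yes. Day 27 comes after day 6 in March — this is a date comparison, not a decimal one (the decimal 3.27 would be smaller than 3.6).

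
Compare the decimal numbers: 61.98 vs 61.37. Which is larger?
61.98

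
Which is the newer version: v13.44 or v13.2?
v13.44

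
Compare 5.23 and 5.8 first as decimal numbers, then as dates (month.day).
As decimals: 5.23 < 5.8. As dates: 5/23 is later than 5/8 (day 23 > day 8).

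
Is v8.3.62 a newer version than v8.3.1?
Yes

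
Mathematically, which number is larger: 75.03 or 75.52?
75.52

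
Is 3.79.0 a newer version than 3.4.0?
Yes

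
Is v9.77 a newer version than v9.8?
Yes. Version numbers are compared segment by segment as integers, not as decimals: minor version 77 > 8, so v9.77 > v9.8 (even though the decimal 9.77 < 9.8).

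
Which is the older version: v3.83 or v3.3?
v3.3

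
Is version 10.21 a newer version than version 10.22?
No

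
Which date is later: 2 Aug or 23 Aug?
23 Aug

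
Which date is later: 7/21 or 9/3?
9/3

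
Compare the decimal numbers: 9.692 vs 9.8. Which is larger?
9.8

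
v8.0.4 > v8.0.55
False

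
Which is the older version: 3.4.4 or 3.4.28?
3.4.4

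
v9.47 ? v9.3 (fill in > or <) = >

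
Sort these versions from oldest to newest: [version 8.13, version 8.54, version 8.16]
[version 8.13, version 8.16, version 8.54]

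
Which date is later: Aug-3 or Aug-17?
Aug-17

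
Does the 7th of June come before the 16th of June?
Yes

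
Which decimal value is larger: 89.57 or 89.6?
89.6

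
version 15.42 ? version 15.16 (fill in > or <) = >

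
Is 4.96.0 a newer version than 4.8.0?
Yes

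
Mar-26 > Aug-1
False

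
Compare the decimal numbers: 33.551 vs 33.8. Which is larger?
33.8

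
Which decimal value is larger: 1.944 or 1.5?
1.944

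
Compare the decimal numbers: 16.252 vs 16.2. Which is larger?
16.252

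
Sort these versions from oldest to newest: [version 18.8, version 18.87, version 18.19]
[version 18.8, version 18.19, version 18.87]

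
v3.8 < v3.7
False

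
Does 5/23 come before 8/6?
Yes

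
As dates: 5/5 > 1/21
True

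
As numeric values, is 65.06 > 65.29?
False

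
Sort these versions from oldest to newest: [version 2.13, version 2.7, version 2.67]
[version 2.7, version 2.13, version 2.67]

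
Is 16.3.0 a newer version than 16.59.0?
No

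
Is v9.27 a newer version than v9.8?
Yes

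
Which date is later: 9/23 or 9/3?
9/23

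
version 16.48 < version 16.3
False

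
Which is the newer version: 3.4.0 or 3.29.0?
3.29.0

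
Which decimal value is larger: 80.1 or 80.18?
80.18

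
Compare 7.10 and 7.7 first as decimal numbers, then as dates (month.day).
As decimals: 7.10 < 7.7. As dates: 7/10 is later than 7/7 (day 10 > day 7).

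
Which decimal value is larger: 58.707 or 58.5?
58.707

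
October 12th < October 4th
False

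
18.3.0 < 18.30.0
True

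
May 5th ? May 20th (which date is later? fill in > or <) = <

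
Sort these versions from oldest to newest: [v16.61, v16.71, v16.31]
[v16.31, v16.61, v16.71]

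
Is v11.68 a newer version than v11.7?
Yes. Version numbers are compared segment by segment as integers, not as decimals: minor version 68 > 7, so v11.68 > v11.7 (even though the decimal 11.68 < 11.7).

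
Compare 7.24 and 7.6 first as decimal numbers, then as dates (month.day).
As decimals: 7.24 < 7.6. As dates: 7/24 is later than 7/6 (day 24 > day 6).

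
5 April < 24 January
False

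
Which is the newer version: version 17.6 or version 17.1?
version 17.6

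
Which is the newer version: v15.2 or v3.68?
v15.2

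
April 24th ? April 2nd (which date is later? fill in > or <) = >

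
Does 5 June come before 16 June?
Yes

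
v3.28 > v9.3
False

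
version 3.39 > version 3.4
True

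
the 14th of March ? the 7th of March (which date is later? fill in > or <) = >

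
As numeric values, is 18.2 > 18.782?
False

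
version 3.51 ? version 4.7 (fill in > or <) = <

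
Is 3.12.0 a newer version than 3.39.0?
No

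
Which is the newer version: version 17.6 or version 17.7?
version 17.7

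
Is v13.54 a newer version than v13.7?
Yes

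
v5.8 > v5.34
False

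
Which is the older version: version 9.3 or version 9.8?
version 9.3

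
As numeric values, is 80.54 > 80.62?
False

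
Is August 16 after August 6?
Yes. Day 16 comes after day 6 in August — this is a date comparison, not a decimal one (the decimal 8.16 would be smaller than 8.6).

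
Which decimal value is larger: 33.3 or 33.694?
33.694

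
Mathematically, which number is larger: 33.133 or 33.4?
33.4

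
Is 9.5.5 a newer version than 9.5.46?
No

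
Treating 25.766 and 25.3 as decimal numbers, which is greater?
25.766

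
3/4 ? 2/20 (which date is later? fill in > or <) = >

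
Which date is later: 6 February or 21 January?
6 February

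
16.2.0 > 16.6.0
False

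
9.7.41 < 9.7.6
False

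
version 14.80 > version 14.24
True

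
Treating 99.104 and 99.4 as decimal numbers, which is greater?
99.4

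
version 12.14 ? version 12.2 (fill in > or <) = >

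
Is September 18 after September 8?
Yes. Day 18 comes after day 8 in September — this is a date comparison, not a decimal one (the decimal 9.18 would be smaller than 9.8).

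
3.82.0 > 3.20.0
True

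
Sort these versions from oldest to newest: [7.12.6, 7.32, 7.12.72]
[7.12.6, 7.12.72, 7.32]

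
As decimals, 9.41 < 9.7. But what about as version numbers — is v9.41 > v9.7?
True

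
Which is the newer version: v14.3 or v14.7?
v14.7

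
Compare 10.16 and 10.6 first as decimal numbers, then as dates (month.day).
As decimals: 10.16 < 10.6. As dates: 10/16 is later than 10/6 (day 16 > day 6).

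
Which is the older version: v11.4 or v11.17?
v11.4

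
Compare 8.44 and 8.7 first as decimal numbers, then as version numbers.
As decimals: 8.44 < 8.7. As versions: v8.44 > v8.7 (minor version 44 > 7).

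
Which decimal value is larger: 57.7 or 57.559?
57.7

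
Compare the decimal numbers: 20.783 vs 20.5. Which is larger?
20.783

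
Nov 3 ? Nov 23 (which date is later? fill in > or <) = <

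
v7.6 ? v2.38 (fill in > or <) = >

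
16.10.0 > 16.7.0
True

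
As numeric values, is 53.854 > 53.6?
True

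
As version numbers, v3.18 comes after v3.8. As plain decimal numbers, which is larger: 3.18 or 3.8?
3.8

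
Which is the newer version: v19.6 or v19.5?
v19.6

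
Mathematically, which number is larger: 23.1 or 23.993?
23.993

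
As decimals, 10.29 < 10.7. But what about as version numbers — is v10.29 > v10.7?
True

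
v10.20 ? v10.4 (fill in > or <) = >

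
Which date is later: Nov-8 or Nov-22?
Nov-22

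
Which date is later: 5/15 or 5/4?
5/15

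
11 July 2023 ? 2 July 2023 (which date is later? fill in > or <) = >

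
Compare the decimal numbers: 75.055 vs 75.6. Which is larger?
75.6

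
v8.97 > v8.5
True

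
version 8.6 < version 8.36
True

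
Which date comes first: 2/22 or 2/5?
2/5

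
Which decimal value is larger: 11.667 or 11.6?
11.667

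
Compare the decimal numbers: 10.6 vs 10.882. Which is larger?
10.882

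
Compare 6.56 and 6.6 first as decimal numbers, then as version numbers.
As decimals: 6.56 < 6.6. As versions: v6.56 > v6.6 (minor version 56 > 6).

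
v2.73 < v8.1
True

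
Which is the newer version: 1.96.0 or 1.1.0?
1.96.0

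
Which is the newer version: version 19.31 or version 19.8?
version 19.31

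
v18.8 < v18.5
False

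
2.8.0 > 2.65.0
False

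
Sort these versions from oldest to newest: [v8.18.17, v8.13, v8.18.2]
[v8.13, v8.18.2, v8.18.17]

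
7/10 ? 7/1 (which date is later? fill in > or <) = >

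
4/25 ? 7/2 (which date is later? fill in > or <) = <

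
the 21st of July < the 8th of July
False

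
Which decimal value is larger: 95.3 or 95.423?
95.423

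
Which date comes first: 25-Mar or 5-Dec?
25-Mar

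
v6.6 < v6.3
False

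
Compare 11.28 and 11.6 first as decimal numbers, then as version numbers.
As decimals: 11.28 < 11.6. As versions: v11.28 > v11.6 (minor version 28 > 6).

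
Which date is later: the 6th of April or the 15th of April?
the 15th of April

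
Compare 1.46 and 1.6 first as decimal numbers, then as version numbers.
As decimals: 1.46 < 1.6. As versions: v1.46 > v1.6 (minor version 46 > 6).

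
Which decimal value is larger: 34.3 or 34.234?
34.3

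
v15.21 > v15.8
True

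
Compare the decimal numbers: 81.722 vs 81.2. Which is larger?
81.722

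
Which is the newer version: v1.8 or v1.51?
v1.51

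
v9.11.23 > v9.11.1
True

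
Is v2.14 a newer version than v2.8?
Yes. Version numbers are compared segment by segment as integers, not as decimals: minor version 14 > 8, so v2.14 > v2.8 (even though the decimal 2.14 < 2.8).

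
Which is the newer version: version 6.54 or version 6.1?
version 6.54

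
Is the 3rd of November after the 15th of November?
No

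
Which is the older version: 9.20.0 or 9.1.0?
9.1.0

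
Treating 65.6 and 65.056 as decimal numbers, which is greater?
65.6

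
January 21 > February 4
False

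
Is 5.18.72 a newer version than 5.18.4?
Yes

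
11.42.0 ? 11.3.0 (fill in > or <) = >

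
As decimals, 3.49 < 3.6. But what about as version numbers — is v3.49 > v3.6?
True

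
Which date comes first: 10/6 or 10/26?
10/6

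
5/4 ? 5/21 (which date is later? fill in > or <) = <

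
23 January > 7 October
False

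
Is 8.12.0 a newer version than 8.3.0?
Yes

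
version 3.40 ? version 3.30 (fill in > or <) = >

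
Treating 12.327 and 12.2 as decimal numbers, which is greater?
12.327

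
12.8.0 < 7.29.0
False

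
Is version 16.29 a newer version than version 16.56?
No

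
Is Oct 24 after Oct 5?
Yes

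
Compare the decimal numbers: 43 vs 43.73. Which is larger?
43.73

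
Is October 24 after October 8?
Yes. Day 24 comes after day 8 in October — this is a date comparison, not a decimal one (the decimal 10.24 would be smaller than 10.8).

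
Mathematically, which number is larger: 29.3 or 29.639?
29.639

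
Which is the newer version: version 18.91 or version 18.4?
version 18.91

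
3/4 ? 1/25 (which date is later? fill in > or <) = >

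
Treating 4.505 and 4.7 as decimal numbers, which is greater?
4.7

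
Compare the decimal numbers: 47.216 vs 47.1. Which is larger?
47.216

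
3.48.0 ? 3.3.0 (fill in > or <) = >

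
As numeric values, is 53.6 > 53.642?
False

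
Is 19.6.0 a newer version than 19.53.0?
No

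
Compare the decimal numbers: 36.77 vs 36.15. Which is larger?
36.77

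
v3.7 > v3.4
True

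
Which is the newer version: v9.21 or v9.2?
v9.21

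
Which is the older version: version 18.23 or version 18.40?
version 18.23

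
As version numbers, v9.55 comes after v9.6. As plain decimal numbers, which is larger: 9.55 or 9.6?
9.6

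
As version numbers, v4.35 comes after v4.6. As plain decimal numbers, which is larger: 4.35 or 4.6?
4.6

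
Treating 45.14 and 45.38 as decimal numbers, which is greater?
45.38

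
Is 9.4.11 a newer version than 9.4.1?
Yes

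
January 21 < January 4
False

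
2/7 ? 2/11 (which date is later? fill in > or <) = <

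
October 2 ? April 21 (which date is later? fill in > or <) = >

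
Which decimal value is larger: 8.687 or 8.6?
8.687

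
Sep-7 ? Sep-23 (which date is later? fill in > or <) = <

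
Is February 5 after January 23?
Yes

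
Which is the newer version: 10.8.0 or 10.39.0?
10.39.0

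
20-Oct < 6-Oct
False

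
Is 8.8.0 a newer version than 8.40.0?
No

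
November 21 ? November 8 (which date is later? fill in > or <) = >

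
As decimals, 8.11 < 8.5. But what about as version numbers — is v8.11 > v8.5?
True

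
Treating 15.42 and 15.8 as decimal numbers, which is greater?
15.8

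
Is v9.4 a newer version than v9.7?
No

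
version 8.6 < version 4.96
False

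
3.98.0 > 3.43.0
True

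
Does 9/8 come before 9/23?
Yes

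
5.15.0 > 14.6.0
False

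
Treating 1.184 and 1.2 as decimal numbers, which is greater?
1.2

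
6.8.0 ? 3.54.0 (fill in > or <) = >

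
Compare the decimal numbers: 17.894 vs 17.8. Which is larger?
17.894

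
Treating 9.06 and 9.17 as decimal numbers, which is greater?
9.17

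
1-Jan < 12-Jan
True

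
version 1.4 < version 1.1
False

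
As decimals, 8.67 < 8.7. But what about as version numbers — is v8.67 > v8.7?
True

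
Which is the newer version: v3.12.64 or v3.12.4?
v3.12.64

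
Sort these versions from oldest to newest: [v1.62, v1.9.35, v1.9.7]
[v1.9.7, v1.9.35, v1.62]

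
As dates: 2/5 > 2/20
False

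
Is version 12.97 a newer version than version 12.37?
Yes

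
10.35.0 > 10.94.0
False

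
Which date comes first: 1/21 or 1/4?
1/4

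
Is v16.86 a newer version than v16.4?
Yes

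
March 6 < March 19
True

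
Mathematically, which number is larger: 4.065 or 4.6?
4.6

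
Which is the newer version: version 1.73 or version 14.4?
version 14.4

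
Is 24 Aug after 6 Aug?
Yes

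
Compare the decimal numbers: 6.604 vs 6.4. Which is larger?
6.604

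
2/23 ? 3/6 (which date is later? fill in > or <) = <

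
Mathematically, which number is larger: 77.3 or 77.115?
77.3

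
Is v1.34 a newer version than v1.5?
Yes. Version numbers are compared segment by segment as integers, not as decimals: minor version 34 > 5, so v1.34 > v1.5 (even though the decimal 1.34 < 1.5).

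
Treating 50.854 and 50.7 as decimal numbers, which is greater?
50.854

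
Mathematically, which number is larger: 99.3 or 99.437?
99.437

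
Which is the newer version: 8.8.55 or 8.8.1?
8.8.55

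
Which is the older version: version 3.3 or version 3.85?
version 3.3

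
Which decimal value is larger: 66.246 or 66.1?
66.246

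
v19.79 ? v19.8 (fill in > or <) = >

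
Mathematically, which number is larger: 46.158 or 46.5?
46.5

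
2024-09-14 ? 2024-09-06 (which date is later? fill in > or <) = >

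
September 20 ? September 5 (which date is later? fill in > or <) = >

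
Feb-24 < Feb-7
False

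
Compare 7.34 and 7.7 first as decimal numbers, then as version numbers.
As decimals: 7.34 < 7.7. As versions: v7.34 > v7.7 (minor version 34 > 7).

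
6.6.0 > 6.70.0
False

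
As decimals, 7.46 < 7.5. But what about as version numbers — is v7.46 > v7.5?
True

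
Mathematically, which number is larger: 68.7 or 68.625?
68.7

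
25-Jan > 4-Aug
False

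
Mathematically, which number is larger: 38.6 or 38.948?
38.948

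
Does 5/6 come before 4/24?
No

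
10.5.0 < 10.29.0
True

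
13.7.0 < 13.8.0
True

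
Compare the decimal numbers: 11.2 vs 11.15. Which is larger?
11.2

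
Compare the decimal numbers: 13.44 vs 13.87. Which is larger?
13.87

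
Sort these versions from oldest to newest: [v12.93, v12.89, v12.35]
[v12.35, v12.89, v12.93]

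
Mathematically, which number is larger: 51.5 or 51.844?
51.844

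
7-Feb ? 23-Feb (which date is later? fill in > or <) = <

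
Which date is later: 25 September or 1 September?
25 September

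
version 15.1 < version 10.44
False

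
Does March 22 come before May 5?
Yes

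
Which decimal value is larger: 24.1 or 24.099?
24.1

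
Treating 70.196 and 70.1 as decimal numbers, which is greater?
70.196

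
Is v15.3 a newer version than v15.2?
Yes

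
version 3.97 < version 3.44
False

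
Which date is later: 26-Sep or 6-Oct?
6-Oct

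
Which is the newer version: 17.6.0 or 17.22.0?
17.22.0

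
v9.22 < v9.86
True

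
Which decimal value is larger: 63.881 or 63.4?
63.881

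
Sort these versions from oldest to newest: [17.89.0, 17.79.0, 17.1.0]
[17.1.0, 17.79.0, 17.89.0]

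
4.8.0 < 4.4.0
False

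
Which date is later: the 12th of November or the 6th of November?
the 12th of November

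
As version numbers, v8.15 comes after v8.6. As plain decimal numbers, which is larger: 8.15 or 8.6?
8.6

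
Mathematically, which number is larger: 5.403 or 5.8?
5.8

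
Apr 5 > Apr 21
False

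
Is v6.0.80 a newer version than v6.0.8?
Yes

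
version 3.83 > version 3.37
True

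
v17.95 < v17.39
False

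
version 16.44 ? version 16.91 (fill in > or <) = <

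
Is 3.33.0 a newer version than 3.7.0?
Yes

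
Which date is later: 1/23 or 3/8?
3/8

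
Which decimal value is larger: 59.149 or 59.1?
59.149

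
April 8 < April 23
True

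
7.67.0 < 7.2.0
False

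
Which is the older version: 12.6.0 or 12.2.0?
12.2.0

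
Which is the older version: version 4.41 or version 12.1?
version 4.41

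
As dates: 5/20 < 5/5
False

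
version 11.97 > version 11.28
True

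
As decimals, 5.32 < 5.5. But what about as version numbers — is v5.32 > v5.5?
True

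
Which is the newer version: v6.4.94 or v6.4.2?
v6.4.94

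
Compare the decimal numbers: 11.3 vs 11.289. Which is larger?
11.3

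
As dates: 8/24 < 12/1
True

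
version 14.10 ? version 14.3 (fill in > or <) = >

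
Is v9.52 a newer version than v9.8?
Yes. Version numbers are compared segment by segment as integers, not as decimals: minor version 52 > 8, so v9.52 > v9.8 (even though the decimal 9.52 < 9.8).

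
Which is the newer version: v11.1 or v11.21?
v11.21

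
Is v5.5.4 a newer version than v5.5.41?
No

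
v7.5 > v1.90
True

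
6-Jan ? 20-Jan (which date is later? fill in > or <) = <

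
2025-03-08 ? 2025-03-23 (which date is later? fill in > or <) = <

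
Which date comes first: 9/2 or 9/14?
9/2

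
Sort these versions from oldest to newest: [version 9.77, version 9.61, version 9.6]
[version 9.6, version 9.61, version 9.77]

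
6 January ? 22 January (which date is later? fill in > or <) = <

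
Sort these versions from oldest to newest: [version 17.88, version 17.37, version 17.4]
[version 17.4, version 17.37, version 17.88]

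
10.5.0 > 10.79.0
False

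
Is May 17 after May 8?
Yes. Day 17 comes after day 8 in May — this is a date comparison, not a decimal one (the decimal 5.17 would be smaller than 5.8).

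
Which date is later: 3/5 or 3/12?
3/12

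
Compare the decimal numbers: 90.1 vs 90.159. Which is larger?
90.159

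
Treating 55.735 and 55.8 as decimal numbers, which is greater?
55.8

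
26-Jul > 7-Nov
False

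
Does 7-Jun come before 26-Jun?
Yes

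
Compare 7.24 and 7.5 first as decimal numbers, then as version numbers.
As decimals: 7.24 < 7.5. As versions: v7.24 > v7.5 (minor version 24 > 5).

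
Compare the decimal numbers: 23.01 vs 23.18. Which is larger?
23.18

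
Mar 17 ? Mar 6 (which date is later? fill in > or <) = >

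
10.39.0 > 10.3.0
True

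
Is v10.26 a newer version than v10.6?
Yes. Version numbers are compared segment by segment as integers, not as decimals: minor version 26 > 6, so v10.26 > v10.6 (even though the decimal 10.26 < 10.6).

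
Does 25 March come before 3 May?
Yes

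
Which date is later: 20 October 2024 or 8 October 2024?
20 October 2024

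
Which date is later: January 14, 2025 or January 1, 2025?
January 14, 2025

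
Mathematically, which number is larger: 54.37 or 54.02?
54.37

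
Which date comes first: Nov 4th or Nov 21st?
Nov 4th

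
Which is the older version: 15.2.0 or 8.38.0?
8.38.0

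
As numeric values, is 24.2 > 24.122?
True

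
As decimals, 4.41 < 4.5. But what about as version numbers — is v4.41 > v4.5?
True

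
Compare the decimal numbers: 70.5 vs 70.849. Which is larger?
70.849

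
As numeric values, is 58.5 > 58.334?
True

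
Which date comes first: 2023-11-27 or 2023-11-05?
2023-11-05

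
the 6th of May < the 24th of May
True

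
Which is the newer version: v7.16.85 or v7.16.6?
v7.16.85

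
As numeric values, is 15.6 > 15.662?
False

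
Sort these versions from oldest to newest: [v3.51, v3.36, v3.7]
[v3.7, v3.36, v3.51]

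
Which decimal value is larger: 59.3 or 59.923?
59.923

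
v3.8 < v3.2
False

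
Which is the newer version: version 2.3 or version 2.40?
version 2.40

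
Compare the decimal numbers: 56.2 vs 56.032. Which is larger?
56.2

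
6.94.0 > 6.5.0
True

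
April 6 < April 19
True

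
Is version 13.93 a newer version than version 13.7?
Yes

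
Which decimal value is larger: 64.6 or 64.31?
64.6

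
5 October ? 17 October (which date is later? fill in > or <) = <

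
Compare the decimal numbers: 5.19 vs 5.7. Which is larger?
5.7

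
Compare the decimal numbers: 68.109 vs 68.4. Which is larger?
68.4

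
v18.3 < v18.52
True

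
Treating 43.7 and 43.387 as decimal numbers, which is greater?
43.7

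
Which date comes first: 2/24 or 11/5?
2/24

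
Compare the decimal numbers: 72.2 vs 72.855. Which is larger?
72.855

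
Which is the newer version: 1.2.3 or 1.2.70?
1.2.70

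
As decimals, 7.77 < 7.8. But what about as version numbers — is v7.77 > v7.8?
True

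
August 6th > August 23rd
False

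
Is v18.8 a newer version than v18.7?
Yes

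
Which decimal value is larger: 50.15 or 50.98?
50.98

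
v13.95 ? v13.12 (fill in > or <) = >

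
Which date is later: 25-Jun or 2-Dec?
2-Dec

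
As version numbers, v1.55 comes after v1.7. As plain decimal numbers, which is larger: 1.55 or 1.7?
1.7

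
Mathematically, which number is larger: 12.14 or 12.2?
12.2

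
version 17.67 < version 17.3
False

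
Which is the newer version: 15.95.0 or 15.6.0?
15.95.0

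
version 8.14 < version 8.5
False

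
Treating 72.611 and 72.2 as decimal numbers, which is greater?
72.611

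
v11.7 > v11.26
False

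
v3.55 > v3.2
True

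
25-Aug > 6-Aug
True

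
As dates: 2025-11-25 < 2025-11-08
False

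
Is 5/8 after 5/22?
No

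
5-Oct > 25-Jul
True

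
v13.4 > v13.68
False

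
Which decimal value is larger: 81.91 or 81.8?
81.91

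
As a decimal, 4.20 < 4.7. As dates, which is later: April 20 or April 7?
April 20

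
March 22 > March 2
True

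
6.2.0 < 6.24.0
True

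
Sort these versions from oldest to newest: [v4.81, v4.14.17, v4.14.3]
[v4.14.3, v4.14.17, v4.81]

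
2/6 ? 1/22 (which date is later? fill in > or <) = >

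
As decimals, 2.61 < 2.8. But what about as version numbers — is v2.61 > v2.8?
True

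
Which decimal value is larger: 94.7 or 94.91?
94.91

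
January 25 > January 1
True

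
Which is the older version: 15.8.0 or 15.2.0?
15.2.0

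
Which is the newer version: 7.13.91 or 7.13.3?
7.13.91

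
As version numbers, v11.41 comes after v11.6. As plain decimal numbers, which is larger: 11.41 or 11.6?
11.6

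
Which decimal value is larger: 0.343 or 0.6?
0.6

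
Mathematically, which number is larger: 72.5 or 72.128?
72.5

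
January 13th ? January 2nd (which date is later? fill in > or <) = >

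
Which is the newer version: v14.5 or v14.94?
v14.94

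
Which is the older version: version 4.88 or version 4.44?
version 4.44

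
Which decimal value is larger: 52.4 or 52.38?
52.4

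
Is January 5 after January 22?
No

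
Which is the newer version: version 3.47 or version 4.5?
version 4.5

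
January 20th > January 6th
True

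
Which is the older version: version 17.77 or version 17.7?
version 17.7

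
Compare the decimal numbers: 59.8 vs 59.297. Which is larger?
59.8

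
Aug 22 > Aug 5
True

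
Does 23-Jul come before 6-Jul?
No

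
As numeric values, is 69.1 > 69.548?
False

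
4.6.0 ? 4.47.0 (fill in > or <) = <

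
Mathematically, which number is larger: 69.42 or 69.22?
69.42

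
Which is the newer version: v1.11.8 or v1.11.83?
v1.11.83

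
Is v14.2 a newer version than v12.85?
Yes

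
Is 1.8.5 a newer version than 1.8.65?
No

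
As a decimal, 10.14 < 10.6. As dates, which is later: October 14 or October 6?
October 14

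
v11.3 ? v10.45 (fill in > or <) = >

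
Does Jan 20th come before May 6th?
Yes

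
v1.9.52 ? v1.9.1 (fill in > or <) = >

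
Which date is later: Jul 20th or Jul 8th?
Jul 20th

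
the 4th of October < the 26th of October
True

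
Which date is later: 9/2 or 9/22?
9/22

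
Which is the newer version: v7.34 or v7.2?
v7.34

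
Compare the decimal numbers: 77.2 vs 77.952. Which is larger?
77.952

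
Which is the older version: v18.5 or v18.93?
v18.5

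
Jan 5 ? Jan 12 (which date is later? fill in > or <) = <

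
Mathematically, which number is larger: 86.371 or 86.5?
86.5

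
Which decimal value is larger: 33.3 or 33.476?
33.476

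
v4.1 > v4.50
False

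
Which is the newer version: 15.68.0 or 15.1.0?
15.68.0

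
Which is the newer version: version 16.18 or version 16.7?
version 16.18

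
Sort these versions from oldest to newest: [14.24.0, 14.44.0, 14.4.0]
[14.4.0, 14.24.0, 14.44.0]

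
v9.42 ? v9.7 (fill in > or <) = >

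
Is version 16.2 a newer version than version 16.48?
No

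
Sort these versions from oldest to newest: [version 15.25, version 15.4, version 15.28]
[version 15.4, version 15.25, version 15.28]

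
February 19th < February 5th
False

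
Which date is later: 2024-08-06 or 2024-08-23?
2024-08-23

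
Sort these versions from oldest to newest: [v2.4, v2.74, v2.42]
[v2.4, v2.42, v2.74]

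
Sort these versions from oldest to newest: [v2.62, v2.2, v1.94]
[v1.94, v2.2, v2.62]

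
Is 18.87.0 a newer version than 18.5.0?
Yes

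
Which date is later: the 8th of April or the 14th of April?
the 14th of April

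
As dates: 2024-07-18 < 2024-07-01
False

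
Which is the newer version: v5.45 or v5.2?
v5.45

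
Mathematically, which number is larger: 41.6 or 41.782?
41.782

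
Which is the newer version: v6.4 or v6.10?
v6.10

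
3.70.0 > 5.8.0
False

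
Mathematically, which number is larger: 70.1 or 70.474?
70.474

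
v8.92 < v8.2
False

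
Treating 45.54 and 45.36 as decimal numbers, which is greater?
45.54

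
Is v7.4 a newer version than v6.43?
Yes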